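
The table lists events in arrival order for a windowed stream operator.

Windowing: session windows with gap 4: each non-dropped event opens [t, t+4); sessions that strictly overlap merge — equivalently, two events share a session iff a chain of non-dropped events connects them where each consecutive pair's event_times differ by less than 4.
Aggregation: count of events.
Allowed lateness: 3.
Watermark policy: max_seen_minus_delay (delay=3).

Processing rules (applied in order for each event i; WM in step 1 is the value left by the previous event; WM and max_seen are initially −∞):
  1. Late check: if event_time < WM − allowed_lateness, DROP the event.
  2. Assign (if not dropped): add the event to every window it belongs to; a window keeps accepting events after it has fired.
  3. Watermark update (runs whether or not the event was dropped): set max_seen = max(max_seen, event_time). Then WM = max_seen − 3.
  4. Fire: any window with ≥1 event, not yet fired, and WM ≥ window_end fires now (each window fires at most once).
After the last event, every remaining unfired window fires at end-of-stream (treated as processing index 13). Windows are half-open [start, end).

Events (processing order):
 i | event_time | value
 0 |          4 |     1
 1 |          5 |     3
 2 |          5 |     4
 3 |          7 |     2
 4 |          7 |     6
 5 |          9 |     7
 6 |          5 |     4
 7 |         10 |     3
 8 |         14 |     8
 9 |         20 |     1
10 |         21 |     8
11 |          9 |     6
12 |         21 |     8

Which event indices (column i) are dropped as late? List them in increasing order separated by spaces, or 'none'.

11

i=0 t=4 v=1: → [4,8); WM=1
i=1 t=5 v=3: → [4,9); WM=2
i=2 t=5 v=4: → [4,9); WM=2
i=3 t=7 v=2: → [4,11); WM=4
i=4 t=7 v=6: → [4,11); WM=4
i=5 t=9 v=7: → [4,13); WM=6
i=6 t=5 v=4: → [4,13); WM=6
i=7 t=10 v=3: → [4,14); WM=7
i=8 t=14 v=8: → [14,18); WM=11
i=9 t=20 v=1: → [20,24); WM=17
i=10 t=21 v=8: → [20,25); WM=18
i=11 t=9 v=6: DROP (t<18-3); WM=18
i=12 t=21 v=8: → [20,25); WM=18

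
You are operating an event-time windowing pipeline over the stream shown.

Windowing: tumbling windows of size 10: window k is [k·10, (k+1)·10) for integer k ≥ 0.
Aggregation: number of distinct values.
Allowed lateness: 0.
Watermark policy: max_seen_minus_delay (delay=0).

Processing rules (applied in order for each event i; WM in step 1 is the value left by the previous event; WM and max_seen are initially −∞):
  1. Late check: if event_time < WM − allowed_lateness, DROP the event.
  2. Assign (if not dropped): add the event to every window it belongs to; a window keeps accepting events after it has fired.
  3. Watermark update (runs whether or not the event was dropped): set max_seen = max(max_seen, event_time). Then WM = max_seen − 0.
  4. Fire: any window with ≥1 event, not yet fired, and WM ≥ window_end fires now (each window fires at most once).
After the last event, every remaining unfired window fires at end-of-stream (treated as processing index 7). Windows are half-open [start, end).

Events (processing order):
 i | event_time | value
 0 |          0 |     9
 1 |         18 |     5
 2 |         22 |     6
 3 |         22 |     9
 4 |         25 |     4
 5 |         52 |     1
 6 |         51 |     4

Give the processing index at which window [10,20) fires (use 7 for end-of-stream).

2

i=0 t=0 v=9: → [0,10); WM=0
i=1 t=18 v=5: → [10,20); WM=18; [0,10) fires=1
i=2 t=22 v=6: → [20,30); WM=22; [10,20) fires=1
i=3 t=22 v=9: → [20,30); WM=22
i=4 t=25 v=4: → [20,30); WM=25
i=5 t=52 v=1: → [50,60); WM=52; [20,30) fires=3
i=6 t=51 v=4: DROP (t<52-0); WM=52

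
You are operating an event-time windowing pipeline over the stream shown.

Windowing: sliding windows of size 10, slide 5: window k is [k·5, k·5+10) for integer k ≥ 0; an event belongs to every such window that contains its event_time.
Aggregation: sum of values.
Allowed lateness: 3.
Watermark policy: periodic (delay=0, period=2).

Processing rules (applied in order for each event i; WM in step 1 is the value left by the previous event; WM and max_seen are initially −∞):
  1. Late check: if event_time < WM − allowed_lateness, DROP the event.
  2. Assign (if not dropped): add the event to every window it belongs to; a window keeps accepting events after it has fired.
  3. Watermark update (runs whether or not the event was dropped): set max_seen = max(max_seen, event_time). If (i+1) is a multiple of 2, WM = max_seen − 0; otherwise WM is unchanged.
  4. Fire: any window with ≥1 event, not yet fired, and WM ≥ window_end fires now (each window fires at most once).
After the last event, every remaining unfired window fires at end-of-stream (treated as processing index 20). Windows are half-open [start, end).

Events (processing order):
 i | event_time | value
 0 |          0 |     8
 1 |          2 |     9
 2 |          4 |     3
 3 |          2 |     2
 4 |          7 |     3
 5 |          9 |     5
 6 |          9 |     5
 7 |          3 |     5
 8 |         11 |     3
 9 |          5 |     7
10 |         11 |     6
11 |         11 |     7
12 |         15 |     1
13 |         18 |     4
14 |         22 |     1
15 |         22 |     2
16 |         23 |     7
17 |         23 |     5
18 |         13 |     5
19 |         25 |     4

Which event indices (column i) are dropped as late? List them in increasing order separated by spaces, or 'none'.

i=0 t=0 v=8: → [0,10); WM=−∞
i=1 t=2 v=9: → [0,10); WM=2
i=2 t=4 v=3: → [0,10); WM=2
i=3 t=2 v=2: → [0,10); WM=4
i=4 t=7 v=3: → [5,15),[0,10); WM=4
i=5 t=9 v=5: → [5,15),[0,10); WM=9
i=6 t=9 v=5: → [5,15),[0,10); WM=9
i=7 t=3 v=5: DROP (t<9-3); WM=9
i=8 t=11 v=3: → [10,20),[5,15); WM=9
i=9 t=5 v=7: DROP (t<9-3); WM=11; [0,10) fires=35
i=10 t=11 v=6: → [10,20),[5,15); WM=11
i=11 t=11 v=7: → [10,20),[5,15); WM=11
i=12 t=15 v=1: → [15,25),[10,20); WM=11
i=13 t=18 v=4: → [15,25),[10,20); WM=18; [5,15) fires=29
i=14 t=22 v=1: → [20,30),[15,25); WM=18
i=15 t=22 v=2: → [20,30),[15,25); WM=22; [10,20) fires=21
i=16 t=23 v=7: → [20,30),[15,25); WM=22
i=17 t=23 v=5: → [20,30),[15,25); WM=23
i=18 t=13 v=5: DROP (t<23-3); WM=23
i=19 t=25 v=4: → [25,35),[20,30); WM=25; [15,25) fires=20

7 9 18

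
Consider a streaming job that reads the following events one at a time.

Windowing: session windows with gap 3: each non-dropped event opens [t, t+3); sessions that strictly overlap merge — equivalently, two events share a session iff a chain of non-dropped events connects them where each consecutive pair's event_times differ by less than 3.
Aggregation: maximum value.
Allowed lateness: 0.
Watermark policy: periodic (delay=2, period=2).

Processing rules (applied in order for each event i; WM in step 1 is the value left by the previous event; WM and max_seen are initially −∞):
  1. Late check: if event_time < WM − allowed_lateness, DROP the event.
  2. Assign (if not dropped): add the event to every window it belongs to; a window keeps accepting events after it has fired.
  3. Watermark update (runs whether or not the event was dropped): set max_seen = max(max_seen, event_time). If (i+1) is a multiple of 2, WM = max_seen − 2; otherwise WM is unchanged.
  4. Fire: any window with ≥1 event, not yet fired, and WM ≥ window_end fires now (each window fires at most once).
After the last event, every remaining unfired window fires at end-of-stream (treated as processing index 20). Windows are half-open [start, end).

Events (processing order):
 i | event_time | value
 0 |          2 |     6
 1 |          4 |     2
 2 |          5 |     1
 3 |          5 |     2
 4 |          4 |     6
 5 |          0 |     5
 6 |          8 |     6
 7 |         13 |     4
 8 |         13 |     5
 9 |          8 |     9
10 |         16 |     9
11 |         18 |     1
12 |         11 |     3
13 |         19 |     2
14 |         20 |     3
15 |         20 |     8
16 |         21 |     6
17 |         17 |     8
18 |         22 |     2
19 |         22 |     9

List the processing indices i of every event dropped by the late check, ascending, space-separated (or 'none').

i=0 t=2 v=6: → [2,5); WM=−∞
i=1 t=4 v=2: → [2,7); WM=2
i=2 t=5 v=1: → [2,8); WM=2
i=3 t=5 v=2: → [2,8); WM=3
i=4 t=4 v=6: → [2,8); WM=3
i=5 t=0 v=5: DROP (t<3-0); WM=3
i=6 t=8 v=6: → [8,11); WM=3
i=7 t=13 v=4: → [13,16); WM=11
i=8 t=13 v=5: → [13,16); WM=11
i=9 t=8 v=9: DROP (t<11-0); WM=11
i=10 t=16 v=9: → [16,19); WM=11
i=11 t=18 v=1: → [16,21); WM=16
i=12 t=11 v=3: DROP (t<16-0); WM=16
i=13 t=19 v=2: → [16,22); WM=17
i=14 t=20 v=3: → [16,23); WM=17
i=15 t=20 v=8: → [16,23); WM=18
i=16 t=21 v=6: → [16,24); WM=18
i=17 t=17 v=8: DROP (t<18-0); WM=19
i=18 t=22 v=2: → [16,25); WM=19
i=19 t=22 v=9: → [16,25); WM=20

5 9 12 17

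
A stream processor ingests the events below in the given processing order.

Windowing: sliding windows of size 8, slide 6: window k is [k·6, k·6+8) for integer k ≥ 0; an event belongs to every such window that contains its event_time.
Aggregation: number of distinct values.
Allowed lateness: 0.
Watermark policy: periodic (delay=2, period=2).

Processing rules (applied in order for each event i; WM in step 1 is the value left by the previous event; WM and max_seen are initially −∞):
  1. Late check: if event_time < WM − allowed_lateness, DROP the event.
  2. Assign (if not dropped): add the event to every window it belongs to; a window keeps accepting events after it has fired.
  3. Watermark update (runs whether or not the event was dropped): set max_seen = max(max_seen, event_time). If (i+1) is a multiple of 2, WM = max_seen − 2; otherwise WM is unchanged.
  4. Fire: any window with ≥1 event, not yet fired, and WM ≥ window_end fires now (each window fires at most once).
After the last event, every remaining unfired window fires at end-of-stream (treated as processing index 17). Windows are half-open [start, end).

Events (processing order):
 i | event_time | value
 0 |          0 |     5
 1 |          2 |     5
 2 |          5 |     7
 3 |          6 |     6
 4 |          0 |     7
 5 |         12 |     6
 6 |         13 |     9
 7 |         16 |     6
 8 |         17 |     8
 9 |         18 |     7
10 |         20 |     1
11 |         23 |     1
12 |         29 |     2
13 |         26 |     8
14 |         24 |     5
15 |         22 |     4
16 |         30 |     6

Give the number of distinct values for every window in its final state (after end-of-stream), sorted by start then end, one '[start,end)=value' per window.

i=0 t=0 v=5: → [0,8); WM=−∞
i=1 t=2 v=5: → [0,8); WM=0
i=2 t=5 v=7: → [0,8); WM=0
i=3 t=6 v=6: → [6,14),[0,8); WM=4
i=4 t=0 v=7: DROP (t<4-0); WM=4
i=5 t=12 v=6: → [12,20),[6,14); WM=10; [0,8) fires=3
i=6 t=13 v=9: → [12,20),[6,14); WM=10
i=7 t=16 v=6: → [12,20); WM=14; [6,14) fires=2
i=8 t=17 v=8: → [12,20); WM=14
i=9 t=18 v=7: → [18,26),[12,20); WM=16
i=10 t=20 v=1: → [18,26); WM=16
i=11 t=23 v=1: → [18,26); WM=21; [12,20) fires=4
i=12 t=29 v=2: → [24,32); WM=21
i=13 t=26 v=8: → [24,32); WM=27; [18,26) fires=2
i=14 t=24 v=5: DROP (t<27-0); WM=27
i=15 t=22 v=4: DROP (t<27-0); WM=27
i=16 t=30 v=6: → [30,38),[24,32); WM=27

[0,8)=3 [6,14)=2 [12,20)=4 [18,26)=2 [24,32)=3 [30,38)=1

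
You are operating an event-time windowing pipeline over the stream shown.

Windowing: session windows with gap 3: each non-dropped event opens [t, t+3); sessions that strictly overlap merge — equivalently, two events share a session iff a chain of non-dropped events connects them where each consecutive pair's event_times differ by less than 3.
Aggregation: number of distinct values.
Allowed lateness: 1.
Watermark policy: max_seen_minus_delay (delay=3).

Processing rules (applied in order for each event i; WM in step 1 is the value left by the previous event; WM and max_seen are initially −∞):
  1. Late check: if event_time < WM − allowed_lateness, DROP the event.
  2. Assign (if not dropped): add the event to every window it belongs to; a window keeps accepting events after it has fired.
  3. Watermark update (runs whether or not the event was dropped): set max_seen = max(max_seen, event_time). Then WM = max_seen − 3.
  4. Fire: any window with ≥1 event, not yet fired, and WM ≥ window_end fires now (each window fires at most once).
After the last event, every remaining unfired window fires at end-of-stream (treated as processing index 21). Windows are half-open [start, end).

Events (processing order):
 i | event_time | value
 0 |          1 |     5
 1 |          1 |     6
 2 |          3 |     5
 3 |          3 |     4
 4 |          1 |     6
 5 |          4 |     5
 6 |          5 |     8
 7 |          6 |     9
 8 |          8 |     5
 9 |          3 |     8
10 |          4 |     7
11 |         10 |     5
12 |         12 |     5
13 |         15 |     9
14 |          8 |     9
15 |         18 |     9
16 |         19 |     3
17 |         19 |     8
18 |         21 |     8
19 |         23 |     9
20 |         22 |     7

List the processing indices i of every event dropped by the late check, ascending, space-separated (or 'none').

i=0 t=1 v=5: → [1,4); WM=-2
i=1 t=1 v=6: → [1,4); WM=-2
i=2 t=3 v=5: → [1,6); WM=0
i=3 t=3 v=4: → [1,6); WM=0
i=4 t=1 v=6: → [1,6); WM=0
i=5 t=4 v=5: → [1,7); WM=1
i=6 t=5 v=8: → [1,8); WM=2
i=7 t=6 v=9: → [1,9); WM=3
i=8 t=8 v=5: → [1,11); WM=5
i=9 t=3 v=8: DROP (t<5-1); WM=5
i=10 t=4 v=7: → [1,11); WM=5
i=11 t=10 v=5: → [1,13); WM=7
i=12 t=12 v=5: → [1,15); WM=9
i=13 t=15 v=9: → [15,18); WM=12
i=14 t=8 v=9: DROP (t<12-1); WM=12
i=15 t=18 v=9: → [18,21); WM=15
i=16 t=19 v=3: → [18,22); WM=16
i=17 t=19 v=8: → [18,22); WM=16
i=18 t=21 v=8: → [18,24); WM=18
i=19 t=23 v=9: → [18,26); WM=20
i=20 t=22 v=7: → [18,26); WM=20

9 14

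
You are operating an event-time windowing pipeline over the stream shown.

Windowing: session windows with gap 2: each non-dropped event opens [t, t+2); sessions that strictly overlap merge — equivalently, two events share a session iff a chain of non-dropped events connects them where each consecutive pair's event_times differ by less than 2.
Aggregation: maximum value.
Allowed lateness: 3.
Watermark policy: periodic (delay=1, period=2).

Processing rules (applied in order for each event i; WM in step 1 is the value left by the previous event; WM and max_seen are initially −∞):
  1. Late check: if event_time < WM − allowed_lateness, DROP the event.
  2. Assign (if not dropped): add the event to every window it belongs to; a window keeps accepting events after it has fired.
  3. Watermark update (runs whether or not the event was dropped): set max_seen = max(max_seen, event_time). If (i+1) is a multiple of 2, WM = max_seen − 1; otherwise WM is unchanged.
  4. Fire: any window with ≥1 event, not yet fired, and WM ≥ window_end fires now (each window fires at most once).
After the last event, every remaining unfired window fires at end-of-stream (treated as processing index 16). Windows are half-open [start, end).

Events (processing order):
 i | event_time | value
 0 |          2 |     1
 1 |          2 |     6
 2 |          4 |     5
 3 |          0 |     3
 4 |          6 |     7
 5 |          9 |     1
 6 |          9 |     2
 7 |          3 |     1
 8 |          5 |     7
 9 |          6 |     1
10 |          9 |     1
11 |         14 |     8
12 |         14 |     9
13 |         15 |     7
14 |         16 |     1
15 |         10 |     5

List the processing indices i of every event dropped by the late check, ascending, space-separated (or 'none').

7 15

i=0 t=2 v=1: → [2,4); WM=−∞
i=1 t=2 v=6: → [2,4); WM=1
i=2 t=4 v=5: → [4,6); WM=1
i=3 t=0 v=3: → [0,2); WM=3
i=4 t=6 v=7: → [6,8); WM=3
i=5 t=9 v=1: → [9,11); WM=8
i=6 t=9 v=2: → [9,11); WM=8
i=7 t=3 v=1: DROP (t<8-3); WM=8
i=8 t=5 v=7: → [4,8); WM=8
i=9 t=6 v=1: → [4,8); WM=8
i=10 t=9 v=1: → [9,11); WM=8
i=11 t=14 v=8: → [14,16); WM=13
i=12 t=14 v=9: → [14,16); WM=13
i=13 t=15 v=7: → [14,17); WM=14
i=14 t=16 v=1: → [14,18); WM=14
i=15 t=10 v=5: DROP (t<14-3); WM=15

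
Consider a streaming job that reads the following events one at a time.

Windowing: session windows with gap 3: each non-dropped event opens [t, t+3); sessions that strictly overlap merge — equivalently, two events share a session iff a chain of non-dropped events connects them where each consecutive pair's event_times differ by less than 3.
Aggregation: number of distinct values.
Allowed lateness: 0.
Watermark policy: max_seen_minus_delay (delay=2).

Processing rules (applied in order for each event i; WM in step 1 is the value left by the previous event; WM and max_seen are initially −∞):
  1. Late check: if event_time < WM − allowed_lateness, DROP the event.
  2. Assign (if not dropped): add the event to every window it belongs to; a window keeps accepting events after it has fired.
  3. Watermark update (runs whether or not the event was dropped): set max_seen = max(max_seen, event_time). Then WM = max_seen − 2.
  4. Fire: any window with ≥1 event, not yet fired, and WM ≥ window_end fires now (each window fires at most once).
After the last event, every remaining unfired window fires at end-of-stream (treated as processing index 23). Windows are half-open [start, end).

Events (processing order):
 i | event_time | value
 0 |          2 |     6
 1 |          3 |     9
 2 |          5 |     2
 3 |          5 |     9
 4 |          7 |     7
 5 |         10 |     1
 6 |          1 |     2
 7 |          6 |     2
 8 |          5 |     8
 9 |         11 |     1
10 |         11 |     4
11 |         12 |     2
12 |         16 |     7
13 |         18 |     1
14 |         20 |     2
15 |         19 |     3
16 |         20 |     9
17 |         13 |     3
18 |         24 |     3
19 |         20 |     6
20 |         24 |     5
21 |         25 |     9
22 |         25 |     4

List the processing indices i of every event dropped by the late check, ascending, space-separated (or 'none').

i=0 t=2 v=6: → [2,5); WM=0
i=1 t=3 v=9: → [2,6); WM=1
i=2 t=5 v=2: → [2,8); WM=3
i=3 t=5 v=9: → [2,8); WM=3
i=4 t=7 v=7: → [2,10); WM=5
i=5 t=10 v=1: → [10,13); WM=8
i=6 t=1 v=2: DROP (t<8-0); WM=8
i=7 t=6 v=2: DROP (t<8-0); WM=8
i=8 t=5 v=8: DROP (t<8-0); WM=8
i=9 t=11 v=1: → [10,14); WM=9
i=10 t=11 v=4: → [10,14); WM=9
i=11 t=12 v=2: → [10,15); WM=10
i=12 t=16 v=7: → [16,19); WM=14
i=13 t=18 v=1: → [16,21); WM=16
i=14 t=20 v=2: → [16,23); WM=18
i=15 t=19 v=3: → [16,23); WM=18
i=16 t=20 v=9: → [16,23); WM=18
i=17 t=13 v=3: DROP (t<18-0); WM=18
i=18 t=24 v=3: → [24,27); WM=22
i=19 t=20 v=6: DROP (t<22-0); WM=22
i=20 t=24 v=5: → [24,27); WM=22
i=21 t=25 v=9: → [24,28); WM=23
i=22 t=25 v=4: → [24,28); WM=23

6 7 8 17 19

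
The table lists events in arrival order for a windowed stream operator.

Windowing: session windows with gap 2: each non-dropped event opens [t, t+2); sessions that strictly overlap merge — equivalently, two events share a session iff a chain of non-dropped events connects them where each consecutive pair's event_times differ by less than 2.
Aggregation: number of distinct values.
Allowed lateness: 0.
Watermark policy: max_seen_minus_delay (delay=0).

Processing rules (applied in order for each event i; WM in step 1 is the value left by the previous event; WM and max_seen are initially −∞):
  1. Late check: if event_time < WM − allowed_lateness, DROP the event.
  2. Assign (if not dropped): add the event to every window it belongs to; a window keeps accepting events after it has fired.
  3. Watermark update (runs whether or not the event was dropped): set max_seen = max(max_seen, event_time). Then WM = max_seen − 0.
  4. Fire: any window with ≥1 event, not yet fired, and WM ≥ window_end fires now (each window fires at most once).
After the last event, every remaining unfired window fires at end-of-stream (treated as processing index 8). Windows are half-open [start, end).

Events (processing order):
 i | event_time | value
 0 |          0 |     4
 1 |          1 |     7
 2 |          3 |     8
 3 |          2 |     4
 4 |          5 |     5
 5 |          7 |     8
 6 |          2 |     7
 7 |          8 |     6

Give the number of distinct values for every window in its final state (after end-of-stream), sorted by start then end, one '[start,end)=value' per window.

[0,3)=2 [3,5)=1 [5,7)=1 [7,10)=2

i=0 t=0 v=4: → [0,2); WM=0
i=1 t=1 v=7: → [0,3); WM=1
i=2 t=3 v=8: → [3,5); WM=3
i=3 t=2 v=4: DROP (t<3-0); WM=3
i=4 t=5 v=5: → [5,7); WM=5
i=5 t=7 v=8: → [7,9); WM=7
i=6 t=2 v=7: DROP (t<7-0); WM=7
i=7 t=8 v=6: → [7,10); WM=8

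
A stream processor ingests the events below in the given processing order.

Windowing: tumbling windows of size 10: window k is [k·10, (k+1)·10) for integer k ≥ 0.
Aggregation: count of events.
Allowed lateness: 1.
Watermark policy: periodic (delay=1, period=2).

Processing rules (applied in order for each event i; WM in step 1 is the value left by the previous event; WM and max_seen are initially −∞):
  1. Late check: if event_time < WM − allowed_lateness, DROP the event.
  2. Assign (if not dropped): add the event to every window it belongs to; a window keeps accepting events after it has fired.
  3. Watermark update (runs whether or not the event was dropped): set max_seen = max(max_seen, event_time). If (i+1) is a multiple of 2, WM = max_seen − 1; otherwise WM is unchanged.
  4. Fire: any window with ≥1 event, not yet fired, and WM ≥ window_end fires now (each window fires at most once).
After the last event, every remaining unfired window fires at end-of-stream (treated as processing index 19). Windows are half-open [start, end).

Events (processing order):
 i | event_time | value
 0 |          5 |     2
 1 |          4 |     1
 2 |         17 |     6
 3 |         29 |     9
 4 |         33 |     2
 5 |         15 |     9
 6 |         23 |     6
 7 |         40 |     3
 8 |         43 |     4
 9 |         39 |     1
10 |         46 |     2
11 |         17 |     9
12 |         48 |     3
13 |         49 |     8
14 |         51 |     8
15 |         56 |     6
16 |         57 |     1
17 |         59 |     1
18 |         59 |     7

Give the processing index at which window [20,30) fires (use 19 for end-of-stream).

i=0 t=5 v=2: → [0,10); WM=−∞
i=1 t=4 v=1: → [0,10); WM=4
i=2 t=17 v=6: → [10,20); WM=4
i=3 t=29 v=9: → [20,30); WM=28; [0,10) fires=2 [10,20) fires=1
i=4 t=33 v=2: → [30,40); WM=28
i=5 t=15 v=9: DROP (t<28-1); WM=32; [20,30) fires=1
i=6 t=23 v=6: DROP (t<32-1); WM=32
i=7 t=40 v=3: → [40,50); WM=39
i=8 t=43 v=4: → [40,50); WM=39
i=9 t=39 v=1: → [30,40); WM=42; [30,40) fires=2
i=10 t=46 v=2: → [40,50); WM=42
i=11 t=17 v=9: DROP (t<42-1); WM=45
i=12 t=48 v=3: → [40,50); WM=45
i=13 t=49 v=8: → [40,50); WM=48
i=14 t=51 v=8: → [50,60); WM=48
i=15 t=56 v=6: → [50,60); WM=55; [40,50) fires=5
i=16 t=57 v=1: → [50,60); WM=55
i=17 t=59 v=1: → [50,60); WM=58
i=18 t=59 v=7: → [50,60); WM=58

5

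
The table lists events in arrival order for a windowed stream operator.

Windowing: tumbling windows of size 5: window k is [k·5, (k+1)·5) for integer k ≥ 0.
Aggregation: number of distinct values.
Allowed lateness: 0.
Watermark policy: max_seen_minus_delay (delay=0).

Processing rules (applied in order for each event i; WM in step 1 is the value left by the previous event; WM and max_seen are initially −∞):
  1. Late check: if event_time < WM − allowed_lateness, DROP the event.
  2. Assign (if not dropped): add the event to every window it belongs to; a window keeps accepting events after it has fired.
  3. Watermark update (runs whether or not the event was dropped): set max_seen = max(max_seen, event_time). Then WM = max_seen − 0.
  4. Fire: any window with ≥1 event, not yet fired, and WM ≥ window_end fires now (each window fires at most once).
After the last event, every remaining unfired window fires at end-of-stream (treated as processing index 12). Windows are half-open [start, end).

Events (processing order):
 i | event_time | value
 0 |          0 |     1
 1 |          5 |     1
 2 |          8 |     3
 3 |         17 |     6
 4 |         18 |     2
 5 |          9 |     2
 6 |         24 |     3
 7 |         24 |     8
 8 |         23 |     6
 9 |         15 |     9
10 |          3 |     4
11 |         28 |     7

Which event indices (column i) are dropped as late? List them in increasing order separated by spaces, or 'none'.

i=0 t=0 v=1: → [0,5); WM=0
i=1 t=5 v=1: → [5,10); WM=5; [0,5) fires=1
i=2 t=8 v=3: → [5,10); WM=8
i=3 t=17 v=6: → [15,20); WM=17; [5,10) fires=2
i=4 t=18 v=2: → [15,20); WM=18
i=5 t=9 v=2: DROP (t<18-0); WM=18
i=6 t=24 v=3: → [20,25); WM=24; [15,20) fires=2
i=7 t=24 v=8: → [20,25); WM=24
i=8 t=23 v=6: DROP (t<24-0); WM=24
i=9 t=15 v=9: DROP (t<24-0); WM=24
i=10 t=3 v=4: DROP (t<24-0); WM=24
i=11 t=28 v=7: → [25,30); WM=28; [20,25) fires=2

5 8 9 10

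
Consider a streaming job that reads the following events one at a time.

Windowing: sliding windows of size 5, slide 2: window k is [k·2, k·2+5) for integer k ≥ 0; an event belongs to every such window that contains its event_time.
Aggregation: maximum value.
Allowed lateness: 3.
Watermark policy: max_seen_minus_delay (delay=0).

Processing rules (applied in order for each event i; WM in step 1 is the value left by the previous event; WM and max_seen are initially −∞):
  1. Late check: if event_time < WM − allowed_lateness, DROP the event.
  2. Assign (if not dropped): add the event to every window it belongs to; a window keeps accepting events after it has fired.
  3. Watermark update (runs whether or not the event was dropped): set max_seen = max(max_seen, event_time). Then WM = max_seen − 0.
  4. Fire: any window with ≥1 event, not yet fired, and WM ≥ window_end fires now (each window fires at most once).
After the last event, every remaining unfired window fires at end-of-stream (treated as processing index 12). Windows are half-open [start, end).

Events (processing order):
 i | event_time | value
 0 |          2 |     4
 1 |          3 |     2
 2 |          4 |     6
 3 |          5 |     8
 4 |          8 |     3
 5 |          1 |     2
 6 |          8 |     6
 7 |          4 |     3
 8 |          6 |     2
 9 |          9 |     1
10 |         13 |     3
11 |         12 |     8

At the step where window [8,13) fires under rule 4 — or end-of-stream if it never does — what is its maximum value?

6

i=0 t=2 v=4: → [2,7),[0,5); WM=2
i=1 t=3 v=2: → [2,7),[0,5); WM=3
i=2 t=4 v=6: → [4,9),[2,7),[0,5); WM=4
i=3 t=5 v=8: → [4,9),[2,7); WM=5; [0,5) fires=6
i=4 t=8 v=3: → [8,13),[6,11),[4,9); WM=8; [2,7) fires=8
i=5 t=1 v=2: DROP (t<8-3); WM=8
i=6 t=8 v=6: → [8,13),[6,11),[4,9); WM=8
i=7 t=4 v=3: DROP (t<8-3); WM=8
i=8 t=6 v=2: → [6,11),[4,9),[2,7); WM=8
i=9 t=9 v=1: → [8,13),[6,11); WM=9; [4,9) fires=8
i=10 t=13 v=3: → [12,17),[10,15); WM=13; [6,11) fires=6 [8,13) fires=6
i=11 t=12 v=8: → [12,17),[10,15),[8,13); WM=13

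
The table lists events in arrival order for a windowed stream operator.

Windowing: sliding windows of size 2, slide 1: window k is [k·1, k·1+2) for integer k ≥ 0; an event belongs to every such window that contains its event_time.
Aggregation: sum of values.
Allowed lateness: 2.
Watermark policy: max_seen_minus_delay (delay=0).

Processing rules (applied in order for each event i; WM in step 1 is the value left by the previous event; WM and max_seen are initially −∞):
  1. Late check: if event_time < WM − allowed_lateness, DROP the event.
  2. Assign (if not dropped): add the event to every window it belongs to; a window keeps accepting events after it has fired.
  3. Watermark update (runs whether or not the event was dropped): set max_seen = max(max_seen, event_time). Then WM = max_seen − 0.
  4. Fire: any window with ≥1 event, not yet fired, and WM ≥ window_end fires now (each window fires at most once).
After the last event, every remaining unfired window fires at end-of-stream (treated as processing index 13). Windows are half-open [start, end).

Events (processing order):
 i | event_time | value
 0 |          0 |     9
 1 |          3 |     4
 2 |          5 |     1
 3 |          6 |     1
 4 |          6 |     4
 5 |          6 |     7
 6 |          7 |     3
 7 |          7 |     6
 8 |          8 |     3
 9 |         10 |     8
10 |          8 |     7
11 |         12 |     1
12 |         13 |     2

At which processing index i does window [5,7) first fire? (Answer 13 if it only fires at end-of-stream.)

6

i=0 t=0 v=9: → [0,2); WM=0
i=1 t=3 v=4: → [3,5),[2,4); WM=3; [0,2) fires=9
i=2 t=5 v=1: → [5,7),[4,6); WM=5; [2,4) fires=4 [3,5) fires=4
i=3 t=6 v=1: → [6,8),[5,7); WM=6; [4,6) fires=1
i=4 t=6 v=4: → [6,8),[5,7); WM=6
i=5 t=6 v=7: → [6,8),[5,7); WM=6
i=6 t=7 v=3: → [7,9),[6,8); WM=7; [5,7) fires=13
i=7 t=7 v=6: → [7,9),[6,8); WM=7
i=8 t=8 v=3: → [8,10),[7,9); WM=8; [6,8) fires=21
i=9 t=10 v=8: → [10,12),[9,11); WM=10; [7,9) fires=12 [8,10) fires=3
i=10 t=8 v=7: → [8,10),[7,9); WM=10
i=11 t=12 v=1: → [12,14),[11,13); WM=12; [9,11) fires=8 [10,12) fires=8
i=12 t=13 v=2: → [13,15),[12,14); WM=13; [11,13) fires=1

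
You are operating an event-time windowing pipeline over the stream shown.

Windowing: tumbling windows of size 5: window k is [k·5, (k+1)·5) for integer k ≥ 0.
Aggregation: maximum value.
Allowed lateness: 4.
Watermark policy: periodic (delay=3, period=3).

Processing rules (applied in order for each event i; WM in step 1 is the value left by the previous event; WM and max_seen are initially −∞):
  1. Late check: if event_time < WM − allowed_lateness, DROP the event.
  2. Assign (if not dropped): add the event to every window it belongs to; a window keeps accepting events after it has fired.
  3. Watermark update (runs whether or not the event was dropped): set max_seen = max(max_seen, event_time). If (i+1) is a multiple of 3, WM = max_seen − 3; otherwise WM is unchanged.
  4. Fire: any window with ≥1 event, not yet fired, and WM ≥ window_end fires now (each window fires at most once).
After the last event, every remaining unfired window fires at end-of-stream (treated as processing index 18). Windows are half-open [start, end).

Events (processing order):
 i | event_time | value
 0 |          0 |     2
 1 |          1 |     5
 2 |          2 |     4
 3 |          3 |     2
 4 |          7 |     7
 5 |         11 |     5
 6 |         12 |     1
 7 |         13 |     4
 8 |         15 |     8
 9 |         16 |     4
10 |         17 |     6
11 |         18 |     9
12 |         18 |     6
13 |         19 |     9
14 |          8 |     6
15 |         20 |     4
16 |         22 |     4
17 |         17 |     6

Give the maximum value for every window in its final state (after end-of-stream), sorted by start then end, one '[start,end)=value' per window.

[0,5)=5 [5,10)=7 [10,15)=5 [15,20)=9 [20,25)=4

i=0 t=0 v=2: → [0,5); WM=−∞
i=1 t=1 v=5: → [0,5); WM=−∞
i=2 t=2 v=4: → [0,5); WM=-1
i=3 t=3 v=2: → [0,5); WM=-1
i=4 t=7 v=7: → [5,10); WM=-1
i=5 t=11 v=5: → [10,15); WM=8; [0,5) fires=5
i=6 t=12 v=1: → [10,15); WM=8
i=7 t=13 v=4: → [10,15); WM=8
i=8 t=15 v=8: → [15,20); WM=12; [5,10) fires=7
i=9 t=16 v=4: → [15,20); WM=12
i=10 t=17 v=6: → [15,20); WM=12
i=11 t=18 v=9: → [15,20); WM=15; [10,15) fires=5
i=12 t=18 v=6: → [15,20); WM=15
i=13 t=19 v=9: → [15,20); WM=15
i=14 t=8 v=6: DROP (t<15-4); WM=16
i=15 t=20 v=4: → [20,25); WM=16
i=16 t=22 v=4: → [20,25); WM=16
i=17 t=17 v=6: → [15,20); WM=19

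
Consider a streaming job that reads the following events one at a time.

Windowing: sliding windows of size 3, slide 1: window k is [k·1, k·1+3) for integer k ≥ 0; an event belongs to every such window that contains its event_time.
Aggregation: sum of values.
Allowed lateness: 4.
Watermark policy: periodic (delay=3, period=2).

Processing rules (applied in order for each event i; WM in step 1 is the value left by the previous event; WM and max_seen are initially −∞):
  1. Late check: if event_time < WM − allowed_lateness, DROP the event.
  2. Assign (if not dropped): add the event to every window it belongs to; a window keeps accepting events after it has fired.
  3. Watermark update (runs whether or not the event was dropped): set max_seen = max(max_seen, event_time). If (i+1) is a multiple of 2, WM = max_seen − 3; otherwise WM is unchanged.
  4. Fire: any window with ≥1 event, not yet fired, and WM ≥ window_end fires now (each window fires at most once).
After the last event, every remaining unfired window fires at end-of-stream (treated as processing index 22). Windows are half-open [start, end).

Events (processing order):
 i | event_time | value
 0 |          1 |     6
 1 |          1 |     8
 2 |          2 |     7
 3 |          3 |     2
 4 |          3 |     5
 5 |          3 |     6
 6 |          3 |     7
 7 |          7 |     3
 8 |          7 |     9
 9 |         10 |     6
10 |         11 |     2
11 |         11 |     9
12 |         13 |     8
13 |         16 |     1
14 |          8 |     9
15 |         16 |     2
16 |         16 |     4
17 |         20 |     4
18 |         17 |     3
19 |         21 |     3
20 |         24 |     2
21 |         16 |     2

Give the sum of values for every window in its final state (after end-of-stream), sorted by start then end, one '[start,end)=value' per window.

i=0 t=1 v=6: → [1,4),[0,3); WM=−∞
i=1 t=1 v=8: → [1,4),[0,3); WM=-2
i=2 t=2 v=7: → [2,5),[1,4),[0,3); WM=-2
i=3 t=3 v=2: → [3,6),[2,5),[1,4); WM=0
i=4 t=3 v=5: → [3,6),[2,5),[1,4); WM=0
i=5 t=3 v=6: → [3,6),[2,5),[1,4); WM=0
i=6 t=3 v=7: → [3,6),[2,5),[1,4); WM=0
i=7 t=7 v=3: → [7,10),[6,9),[5,8); WM=4; [0,3) fires=21 [1,4) fires=41
i=8 t=7 v=9: → [7,10),[6,9),[5,8); WM=4
i=9 t=10 v=6: → [10,13),[9,12),[8,11); WM=7; [2,5) fires=27 [3,6) fires=20
i=10 t=11 v=2: → [11,14),[10,13),[9,12); WM=7
i=11 t=11 v=9: → [11,14),[10,13),[9,12); WM=8; [5,8) fires=12
i=12 t=13 v=8: → [13,16),[12,15),[11,14); WM=8
i=13 t=16 v=1: → [16,19),[15,18),[14,17); WM=13; [6,9) fires=12 [7,10) fires=12 [8,11) fires=6 [9,12) fires=17 [10,13) fires=17
i=14 t=8 v=9: DROP (t<13-4); WM=13
i=15 t=16 v=2: → [16,19),[15,18),[14,17); WM=13
i=16 t=16 v=4: → [16,19),[15,18),[14,17); WM=13
i=17 t=20 v=4: → [20,23),[19,22),[18,21); WM=17; [11,14) fires=19 [12,15) fires=8 [13,16) fires=8 [14,17) fires=7
i=18 t=17 v=3: → [17,20),[16,19),[15,18); WM=17
i=19 t=21 v=3: → [21,24),[20,23),[19,22); WM=18; [15,18) fires=10
i=20 t=24 v=2: → [24,27),[23,26),[22,25); WM=18
i=21 t=16 v=2: → [16,19),[15,18),[14,17); WM=21; [16,19) fires=12 [17,20) fires=3 [18,21) fires=4

[0,3)=21 [1,4)=41 [2,5)=27 [3,6)=20 [5,8)=12 [6,9)=12 [7,10)=12 [8,11)=6 [9,12)=17 [10,13)=17 [11,14)=19 [12,15)=8 [13,16)=8 [14,17)=9 [15,18)=12 [16,19)=12 [17,20)=3 [18,21)=4 [19,22)=7 [20,23)=7 [21,24)=3 [22,25)=2 [23,26)=2 [24,27)=2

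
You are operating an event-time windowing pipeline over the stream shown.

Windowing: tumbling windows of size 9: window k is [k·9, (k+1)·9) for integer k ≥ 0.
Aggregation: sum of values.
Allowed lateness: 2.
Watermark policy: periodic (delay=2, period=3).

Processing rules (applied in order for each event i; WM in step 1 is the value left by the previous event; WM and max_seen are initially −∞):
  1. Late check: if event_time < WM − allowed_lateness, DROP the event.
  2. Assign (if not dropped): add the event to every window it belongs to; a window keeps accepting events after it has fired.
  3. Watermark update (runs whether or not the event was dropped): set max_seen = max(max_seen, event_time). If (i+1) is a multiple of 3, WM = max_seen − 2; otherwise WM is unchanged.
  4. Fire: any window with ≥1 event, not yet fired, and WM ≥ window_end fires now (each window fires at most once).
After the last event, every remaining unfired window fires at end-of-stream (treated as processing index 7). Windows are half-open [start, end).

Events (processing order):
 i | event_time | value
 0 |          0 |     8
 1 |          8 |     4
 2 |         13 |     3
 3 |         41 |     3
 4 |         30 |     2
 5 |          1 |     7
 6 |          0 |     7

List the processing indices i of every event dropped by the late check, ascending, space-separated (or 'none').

i=0 t=0 v=8: → [0,9); WM=−∞
i=1 t=8 v=4: → [0,9); WM=−∞
i=2 t=13 v=3: → [9,18); WM=11; [0,9) fires=12
i=3 t=41 v=3: → [36,45); WM=11
i=4 t=30 v=2: → [27,36); WM=11
i=5 t=1 v=7: DROP (t<11-2); WM=39; [9,18) fires=3 [27,36) fires=2
i=6 t=0 v=7: DROP (t<39-2); WM=39

5 6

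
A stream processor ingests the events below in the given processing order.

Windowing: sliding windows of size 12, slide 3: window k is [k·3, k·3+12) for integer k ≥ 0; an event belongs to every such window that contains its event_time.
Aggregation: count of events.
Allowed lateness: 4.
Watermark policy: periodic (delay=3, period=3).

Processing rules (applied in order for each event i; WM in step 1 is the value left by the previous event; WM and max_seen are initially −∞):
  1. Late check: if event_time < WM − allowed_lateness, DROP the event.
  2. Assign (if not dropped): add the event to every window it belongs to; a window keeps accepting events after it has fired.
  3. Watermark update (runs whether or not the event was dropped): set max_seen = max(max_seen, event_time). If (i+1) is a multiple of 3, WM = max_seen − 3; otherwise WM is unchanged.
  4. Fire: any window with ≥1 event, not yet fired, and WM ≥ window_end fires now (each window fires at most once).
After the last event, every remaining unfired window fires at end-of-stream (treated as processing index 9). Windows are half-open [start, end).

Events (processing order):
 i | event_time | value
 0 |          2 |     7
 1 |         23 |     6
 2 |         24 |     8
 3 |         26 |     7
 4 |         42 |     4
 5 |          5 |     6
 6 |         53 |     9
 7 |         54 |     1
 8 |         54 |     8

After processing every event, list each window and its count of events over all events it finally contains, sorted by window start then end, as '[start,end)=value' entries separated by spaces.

i=0 t=2 v=7: → [0,12); WM=−∞
i=1 t=23 v=6: → [21,33),[18,30),[15,27),[12,24); WM=−∞
i=2 t=24 v=8: → [24,36),[21,33),[18,30),[15,27); WM=21; [0,12) fires=1
i=3 t=26 v=7: → [24,36),[21,33),[18,30),[15,27); WM=21
i=4 t=42 v=4: → [42,54),[39,51),[36,48),[33,45); WM=21
i=5 t=5 v=6: DROP (t<21-4); WM=39; [12,24) fires=1 [15,27) fires=3 [18,30) fires=3 [21,33) fires=3 [24,36) fires=2
i=6 t=53 v=9: → [51,63),[48,60),[45,57),[42,54); WM=39
i=7 t=54 v=1: → [54,66),[51,63),[48,60),[45,57); WM=39
i=8 t=54 v=8: → [54,66),[51,63),[48,60),[45,57); WM=51; [33,45) fires=1 [36,48) fires=1 [39,51) fires=1

[0,12)=1 [12,24)=1 [15,27)=3 [18,30)=3 [21,33)=3 [24,36)=2 [33,45)=1 [36,48)=1 [39,51)=1 [42,54)=2 [45,57)=3 [48,60)=3 [51,63)=3 [54,66)=2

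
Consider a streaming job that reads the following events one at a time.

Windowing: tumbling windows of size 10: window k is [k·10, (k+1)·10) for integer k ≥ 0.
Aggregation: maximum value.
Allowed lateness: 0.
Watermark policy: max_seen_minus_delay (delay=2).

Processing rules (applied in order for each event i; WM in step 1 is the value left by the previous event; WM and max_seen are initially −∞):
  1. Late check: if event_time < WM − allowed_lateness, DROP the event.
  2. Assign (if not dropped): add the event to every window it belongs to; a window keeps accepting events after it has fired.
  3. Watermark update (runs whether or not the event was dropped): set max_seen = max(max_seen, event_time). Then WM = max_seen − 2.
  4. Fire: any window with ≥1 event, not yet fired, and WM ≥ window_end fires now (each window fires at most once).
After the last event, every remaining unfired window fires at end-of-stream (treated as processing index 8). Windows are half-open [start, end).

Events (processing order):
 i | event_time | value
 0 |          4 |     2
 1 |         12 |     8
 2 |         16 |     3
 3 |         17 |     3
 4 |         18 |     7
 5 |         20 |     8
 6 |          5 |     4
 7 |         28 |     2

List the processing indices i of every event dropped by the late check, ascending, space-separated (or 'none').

i=0 t=4 v=2: → [0,10); WM=2
i=1 t=12 v=8: → [10,20); WM=10; [0,10) fires=2
i=2 t=16 v=3: → [10,20); WM=14
i=3 t=17 v=3: → [10,20); WM=15
i=4 t=18 v=7: → [10,20); WM=16
i=5 t=20 v=8: → [20,30); WM=18
i=6 t=5 v=4: DROP (t<18-0); WM=18
i=7 t=28 v=2: → [20,30); WM=26; [10,20) fires=8

6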